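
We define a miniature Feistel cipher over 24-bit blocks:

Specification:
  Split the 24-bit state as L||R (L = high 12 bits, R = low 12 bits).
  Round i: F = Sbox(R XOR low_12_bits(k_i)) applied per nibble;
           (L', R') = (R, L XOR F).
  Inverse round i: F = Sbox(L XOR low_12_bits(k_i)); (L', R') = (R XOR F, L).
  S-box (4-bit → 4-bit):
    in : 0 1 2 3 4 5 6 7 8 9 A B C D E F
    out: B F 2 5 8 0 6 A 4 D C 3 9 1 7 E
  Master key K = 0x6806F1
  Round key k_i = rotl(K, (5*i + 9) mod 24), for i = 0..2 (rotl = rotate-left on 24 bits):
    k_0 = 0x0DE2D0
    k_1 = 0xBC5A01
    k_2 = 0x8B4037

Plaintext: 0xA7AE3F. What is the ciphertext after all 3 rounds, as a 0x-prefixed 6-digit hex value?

s_0 = plaintext = 0xA7AE3F
s_1 = Round(s_0, k_0) = 0xE3F304
s_2 = Round(s_1, k_1) = 0x30438F
s_3 = Round(s_2, k_2) = 0x38F630

0x38F630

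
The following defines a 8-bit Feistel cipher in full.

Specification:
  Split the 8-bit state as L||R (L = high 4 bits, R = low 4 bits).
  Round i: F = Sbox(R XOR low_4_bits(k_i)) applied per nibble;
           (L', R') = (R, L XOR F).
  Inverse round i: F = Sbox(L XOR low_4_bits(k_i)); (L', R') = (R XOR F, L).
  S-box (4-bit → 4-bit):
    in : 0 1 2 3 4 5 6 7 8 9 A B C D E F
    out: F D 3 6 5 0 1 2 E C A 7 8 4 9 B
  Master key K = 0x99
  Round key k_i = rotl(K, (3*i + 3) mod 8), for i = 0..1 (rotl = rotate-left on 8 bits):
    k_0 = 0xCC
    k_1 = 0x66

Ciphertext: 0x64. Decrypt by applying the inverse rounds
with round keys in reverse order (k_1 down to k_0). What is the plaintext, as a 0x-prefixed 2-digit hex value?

0x4B

s_0 = ciphertext = 0x64
s_1 = InvRound(s_0, k_1) = 0xB6
s_2 = InvRound(s_1, k_0) = 0x4B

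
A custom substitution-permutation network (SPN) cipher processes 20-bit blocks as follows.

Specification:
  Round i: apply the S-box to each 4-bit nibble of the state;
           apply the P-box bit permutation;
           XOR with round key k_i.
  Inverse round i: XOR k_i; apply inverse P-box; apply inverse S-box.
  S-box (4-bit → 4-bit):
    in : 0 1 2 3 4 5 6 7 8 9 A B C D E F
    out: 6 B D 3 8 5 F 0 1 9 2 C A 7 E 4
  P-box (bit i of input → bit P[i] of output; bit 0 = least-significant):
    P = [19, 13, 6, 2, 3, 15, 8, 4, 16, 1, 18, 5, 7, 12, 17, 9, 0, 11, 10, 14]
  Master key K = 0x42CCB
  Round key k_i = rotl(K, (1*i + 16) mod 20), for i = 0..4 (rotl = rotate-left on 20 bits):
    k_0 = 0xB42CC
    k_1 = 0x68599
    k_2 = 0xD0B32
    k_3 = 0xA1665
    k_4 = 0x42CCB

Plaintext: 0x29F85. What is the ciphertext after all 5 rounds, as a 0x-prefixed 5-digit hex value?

0x15D7B

s_0 = plaintext = 0x29F85
s_1 = Round(s_0, k_0) = 0x70405
s_2 = Round(s_1, k_1) = 0xC14F9
s_3 = Round(s_2, k_2) = 0x55096
s_4 = Round(s_3, k_3) = 0x432BA
s_5 = Round(s_4, k_4) = 0x15D7B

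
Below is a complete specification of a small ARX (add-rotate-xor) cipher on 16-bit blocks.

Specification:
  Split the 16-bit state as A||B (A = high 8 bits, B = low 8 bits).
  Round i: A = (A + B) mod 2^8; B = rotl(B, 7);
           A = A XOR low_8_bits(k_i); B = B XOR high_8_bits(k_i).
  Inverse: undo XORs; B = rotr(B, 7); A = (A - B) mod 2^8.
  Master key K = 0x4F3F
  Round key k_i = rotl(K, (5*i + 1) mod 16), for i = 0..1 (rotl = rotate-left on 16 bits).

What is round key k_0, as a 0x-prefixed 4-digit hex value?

K = 0x4F3F
k_0 = rotl(K, (5*0+1) mod 16) = rotl(K, 1) = 0x9E7E

0x9E7E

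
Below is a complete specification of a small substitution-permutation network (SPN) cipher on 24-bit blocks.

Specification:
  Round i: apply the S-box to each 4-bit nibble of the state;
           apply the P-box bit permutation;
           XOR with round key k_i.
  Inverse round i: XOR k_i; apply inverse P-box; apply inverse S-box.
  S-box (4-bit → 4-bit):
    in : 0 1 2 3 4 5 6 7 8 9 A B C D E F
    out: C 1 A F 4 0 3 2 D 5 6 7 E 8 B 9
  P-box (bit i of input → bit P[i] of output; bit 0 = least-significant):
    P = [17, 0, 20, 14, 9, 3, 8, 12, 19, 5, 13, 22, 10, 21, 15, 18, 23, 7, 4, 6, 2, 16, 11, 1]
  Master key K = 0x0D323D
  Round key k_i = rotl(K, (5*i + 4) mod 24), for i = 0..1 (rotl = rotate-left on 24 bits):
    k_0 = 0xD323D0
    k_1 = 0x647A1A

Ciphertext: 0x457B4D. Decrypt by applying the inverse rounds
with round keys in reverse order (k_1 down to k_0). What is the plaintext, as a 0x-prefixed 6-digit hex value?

s_0 = ciphertext = 0x457B4D
s_1 = InvRound(s_0, k_1) = 0xE07547
s_2 = InvRound(s_1, k_0) = 0xEA65F3

0xEA65F3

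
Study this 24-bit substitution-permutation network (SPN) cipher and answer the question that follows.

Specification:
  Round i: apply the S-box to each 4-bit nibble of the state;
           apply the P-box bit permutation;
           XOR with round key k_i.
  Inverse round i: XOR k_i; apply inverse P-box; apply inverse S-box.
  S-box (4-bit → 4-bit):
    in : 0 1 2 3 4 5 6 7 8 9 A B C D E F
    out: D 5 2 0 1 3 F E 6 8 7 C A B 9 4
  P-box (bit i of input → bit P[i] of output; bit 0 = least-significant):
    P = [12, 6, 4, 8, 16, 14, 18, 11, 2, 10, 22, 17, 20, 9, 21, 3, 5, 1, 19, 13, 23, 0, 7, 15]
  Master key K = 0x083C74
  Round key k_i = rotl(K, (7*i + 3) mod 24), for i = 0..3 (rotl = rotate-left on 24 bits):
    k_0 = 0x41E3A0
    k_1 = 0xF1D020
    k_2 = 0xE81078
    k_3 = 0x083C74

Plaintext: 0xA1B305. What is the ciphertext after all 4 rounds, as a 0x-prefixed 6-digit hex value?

s_0 = plaintext = 0xA1B305
s_1 = Round(s_0, k_0) = 0xECFB49
s_2 = Round(s_1, k_1) = 0x127122
s_3 = Round(s_2, k_2) = 0x0852B6
s_4 = Round(s_3, k_3) = 0x94A3A6

0x94A3A6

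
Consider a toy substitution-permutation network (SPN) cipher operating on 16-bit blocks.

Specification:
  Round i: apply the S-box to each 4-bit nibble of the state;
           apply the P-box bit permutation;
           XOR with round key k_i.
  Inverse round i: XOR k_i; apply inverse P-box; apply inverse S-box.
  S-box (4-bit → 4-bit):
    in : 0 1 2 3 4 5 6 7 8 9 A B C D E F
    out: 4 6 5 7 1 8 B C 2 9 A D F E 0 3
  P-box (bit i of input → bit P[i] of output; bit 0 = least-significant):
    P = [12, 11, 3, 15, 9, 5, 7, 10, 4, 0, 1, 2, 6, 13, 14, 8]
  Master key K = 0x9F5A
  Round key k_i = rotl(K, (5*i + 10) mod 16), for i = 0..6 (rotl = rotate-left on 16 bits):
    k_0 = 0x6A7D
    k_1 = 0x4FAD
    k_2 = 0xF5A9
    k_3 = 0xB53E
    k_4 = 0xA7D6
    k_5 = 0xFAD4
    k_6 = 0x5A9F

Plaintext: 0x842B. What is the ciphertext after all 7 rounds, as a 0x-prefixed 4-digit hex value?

0xC2F8

s_0 = plaintext = 0x842B
s_1 = Round(s_0, k_0) = 0xD8E5
s_2 = Round(s_1, k_1) = 0xAEAC
s_3 = Round(s_2, k_2) = 0x4881
s_4 = Round(s_3, k_3) = 0xBD57
s_5 = Round(s_4, k_4) = 0x6299
s_6 = Round(s_5, k_5) = 0x4D86
s_7 = Round(s_6, k_6) = 0xC2F8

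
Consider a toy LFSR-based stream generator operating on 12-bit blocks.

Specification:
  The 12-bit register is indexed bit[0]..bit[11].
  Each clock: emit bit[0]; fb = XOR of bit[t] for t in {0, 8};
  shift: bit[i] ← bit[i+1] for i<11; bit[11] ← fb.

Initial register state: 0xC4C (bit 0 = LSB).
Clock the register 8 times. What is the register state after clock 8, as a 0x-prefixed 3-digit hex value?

0x40C

reg_0 = 0xC4C
clock 1: out=0, reg = 0x626
clock 2: out=0, reg = 0x313
clock 3: out=1, reg = 0x189
clock 4: out=1, reg = 0x0C4
clock 5: out=0, reg = 0x062
clock 6: out=0, reg = 0x031
clock 7: out=1, reg = 0x818
clock 8: out=0, reg = 0x40C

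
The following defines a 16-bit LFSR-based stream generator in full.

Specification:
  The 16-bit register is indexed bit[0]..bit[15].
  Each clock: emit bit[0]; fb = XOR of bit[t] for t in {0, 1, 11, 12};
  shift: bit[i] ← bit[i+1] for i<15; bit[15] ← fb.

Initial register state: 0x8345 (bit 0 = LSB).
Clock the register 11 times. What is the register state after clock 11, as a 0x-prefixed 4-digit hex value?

reg_0 = 0x8345
clock 1: out=1, reg = 0xC1A2
clock 2: out=0, reg = 0xE0D1
clock 3: out=1, reg = 0xF068
clock 4: out=0, reg = 0xF834
clock 5: out=0, reg = 0x7C1A
clock 6: out=0, reg = 0xBE0D
clock 7: out=1, reg = 0xDF06
clock 8: out=0, reg = 0xEF83
clock 9: out=1, reg = 0xF7C1
clock 10: out=1, reg = 0x7BE0
clock 11: out=0, reg = 0x3DF0

0x3DF0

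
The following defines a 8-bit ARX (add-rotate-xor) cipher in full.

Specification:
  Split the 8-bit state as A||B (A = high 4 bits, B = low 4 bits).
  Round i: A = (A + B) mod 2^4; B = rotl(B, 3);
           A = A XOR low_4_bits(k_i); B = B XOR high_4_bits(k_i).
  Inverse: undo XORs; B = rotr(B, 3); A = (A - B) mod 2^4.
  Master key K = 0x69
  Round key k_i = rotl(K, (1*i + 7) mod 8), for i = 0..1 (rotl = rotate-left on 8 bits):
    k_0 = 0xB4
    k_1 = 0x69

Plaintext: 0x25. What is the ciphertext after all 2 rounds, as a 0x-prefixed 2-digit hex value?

0xDE

s_0 = plaintext = 0x25
s_1 = Round(s_0, k_0) = 0x31
s_2 = Round(s_1, k_1) = 0xDE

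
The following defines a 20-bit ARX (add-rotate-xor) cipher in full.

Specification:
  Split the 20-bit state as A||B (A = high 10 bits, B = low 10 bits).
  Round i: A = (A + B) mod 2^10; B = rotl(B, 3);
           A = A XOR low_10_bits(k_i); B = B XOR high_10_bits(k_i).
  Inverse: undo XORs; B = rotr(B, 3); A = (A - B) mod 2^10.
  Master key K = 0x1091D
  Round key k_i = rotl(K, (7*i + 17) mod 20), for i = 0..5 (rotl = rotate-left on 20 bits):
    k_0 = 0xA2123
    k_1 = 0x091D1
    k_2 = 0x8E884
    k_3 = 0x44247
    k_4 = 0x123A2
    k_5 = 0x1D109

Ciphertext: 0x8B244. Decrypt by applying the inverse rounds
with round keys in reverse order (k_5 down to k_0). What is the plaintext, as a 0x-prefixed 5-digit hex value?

0x80FE0

s_0 = ciphertext = 0x8B244
s_1 = InvRound(s_0, k_5) = 0xB7C46
s_2 = InvRound(s_1, k_4) = 0x9F301
s_3 = InvRound(s_2, k_3) = 0xDE4C2
s_4 = InvRound(s_3, k_2) = 0xE785F
s_5 = InvRound(s_4, k_1) = 0x3018F
s_6 = InvRound(s_5, k_0) = 0x80FE0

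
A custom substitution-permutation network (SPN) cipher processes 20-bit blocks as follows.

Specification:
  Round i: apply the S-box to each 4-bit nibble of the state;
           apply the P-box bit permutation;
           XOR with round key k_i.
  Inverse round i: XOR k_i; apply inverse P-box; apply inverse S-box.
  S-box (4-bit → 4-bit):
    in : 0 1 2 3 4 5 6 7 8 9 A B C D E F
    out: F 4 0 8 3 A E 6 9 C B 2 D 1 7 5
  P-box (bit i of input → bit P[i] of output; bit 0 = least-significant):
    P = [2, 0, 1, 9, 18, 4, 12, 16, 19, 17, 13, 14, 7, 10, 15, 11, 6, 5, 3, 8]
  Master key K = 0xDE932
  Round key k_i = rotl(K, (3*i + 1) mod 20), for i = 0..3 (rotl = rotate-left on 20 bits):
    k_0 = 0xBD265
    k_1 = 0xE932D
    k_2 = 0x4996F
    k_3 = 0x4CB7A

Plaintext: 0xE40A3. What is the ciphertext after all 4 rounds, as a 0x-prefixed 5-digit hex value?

0x0CF7E

s_0 = plaintext = 0xE40A3
s_1 = Round(s_0, k_0) = 0x4B49D
s_2 = Round(s_1, k_1) = 0x58749
s_3 = Round(s_2, k_2) = 0x2B2DD
s_4 = Round(s_3, k_3) = 0x0CF7E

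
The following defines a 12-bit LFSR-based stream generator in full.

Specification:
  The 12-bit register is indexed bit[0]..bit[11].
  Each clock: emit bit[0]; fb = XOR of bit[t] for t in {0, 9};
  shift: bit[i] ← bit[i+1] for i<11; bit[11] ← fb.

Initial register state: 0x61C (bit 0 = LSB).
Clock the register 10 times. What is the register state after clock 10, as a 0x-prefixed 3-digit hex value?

0xC9D

reg_0 = 0x61C
clock 1: out=0, reg = 0xB0E
clock 2: out=0, reg = 0xD87
clock 3: out=1, reg = 0xEC3
clock 4: out=1, reg = 0x761
clock 5: out=1, reg = 0x3B0
clock 6: out=0, reg = 0x9D8
clock 7: out=0, reg = 0x4EC
clock 8: out=0, reg = 0x276
clock 9: out=0, reg = 0x93B
clock 10: out=1, reg = 0xC9D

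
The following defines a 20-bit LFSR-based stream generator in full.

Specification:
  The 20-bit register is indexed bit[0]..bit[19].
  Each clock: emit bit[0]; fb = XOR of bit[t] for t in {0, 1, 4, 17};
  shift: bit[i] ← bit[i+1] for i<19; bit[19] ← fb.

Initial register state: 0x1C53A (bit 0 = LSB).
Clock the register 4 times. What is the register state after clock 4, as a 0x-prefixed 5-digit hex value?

reg_0 = 0x1C53A
clock 1: out=0, reg = 0x0E29D
clock 2: out=1, reg = 0x0714E
clock 3: out=0, reg = 0x838A7
clock 4: out=1, reg = 0x41C53

0x41C53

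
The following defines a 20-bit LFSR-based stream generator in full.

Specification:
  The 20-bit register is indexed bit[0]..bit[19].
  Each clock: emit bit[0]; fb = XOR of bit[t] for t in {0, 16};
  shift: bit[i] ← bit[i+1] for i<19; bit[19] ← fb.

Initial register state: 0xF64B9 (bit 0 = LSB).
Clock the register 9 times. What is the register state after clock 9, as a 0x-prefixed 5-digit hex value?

reg_0 = 0xF64B9
clock 1: out=1, reg = 0x7B25C
clock 2: out=0, reg = 0xBD92E
clock 3: out=0, reg = 0xDEC97
clock 4: out=1, reg = 0x6F64B
clock 5: out=1, reg = 0xB7B25
clock 6: out=1, reg = 0x5BD92
clock 7: out=0, reg = 0xADEC9
clock 8: out=1, reg = 0xD6F64
clock 9: out=0, reg = 0xEB7B2

0xEB7B2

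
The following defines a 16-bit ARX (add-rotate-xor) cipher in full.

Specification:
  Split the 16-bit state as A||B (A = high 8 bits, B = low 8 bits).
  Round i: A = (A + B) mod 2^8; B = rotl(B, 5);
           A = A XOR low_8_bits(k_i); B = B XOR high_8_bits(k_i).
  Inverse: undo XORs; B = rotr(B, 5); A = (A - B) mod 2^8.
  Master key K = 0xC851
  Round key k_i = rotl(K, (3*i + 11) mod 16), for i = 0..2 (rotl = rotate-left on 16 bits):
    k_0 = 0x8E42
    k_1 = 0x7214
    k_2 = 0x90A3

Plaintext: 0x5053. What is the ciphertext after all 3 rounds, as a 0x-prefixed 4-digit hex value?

0x1C4D

s_0 = plaintext = 0x5053
s_1 = Round(s_0, k_0) = 0xE1E4
s_2 = Round(s_1, k_1) = 0xD1EE
s_3 = Round(s_2, k_2) = 0x1C4D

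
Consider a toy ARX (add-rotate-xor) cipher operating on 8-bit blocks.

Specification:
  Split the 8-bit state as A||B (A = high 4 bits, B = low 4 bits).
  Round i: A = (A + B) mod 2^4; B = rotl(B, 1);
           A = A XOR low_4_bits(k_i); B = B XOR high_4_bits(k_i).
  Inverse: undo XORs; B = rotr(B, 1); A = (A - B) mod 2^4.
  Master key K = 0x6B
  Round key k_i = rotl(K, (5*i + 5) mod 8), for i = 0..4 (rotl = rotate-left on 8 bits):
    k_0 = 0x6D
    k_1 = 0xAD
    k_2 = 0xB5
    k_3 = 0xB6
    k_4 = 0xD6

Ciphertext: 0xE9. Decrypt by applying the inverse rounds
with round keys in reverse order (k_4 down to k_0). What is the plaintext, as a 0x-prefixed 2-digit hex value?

s_0 = ciphertext = 0xE9
s_1 = InvRound(s_0, k_4) = 0x62
s_2 = InvRound(s_1, k_3) = 0x4C
s_3 = InvRound(s_2, k_2) = 0x6B
s_4 = InvRound(s_3, k_1) = 0x38
s_5 = InvRound(s_4, k_0) = 0x77

0x77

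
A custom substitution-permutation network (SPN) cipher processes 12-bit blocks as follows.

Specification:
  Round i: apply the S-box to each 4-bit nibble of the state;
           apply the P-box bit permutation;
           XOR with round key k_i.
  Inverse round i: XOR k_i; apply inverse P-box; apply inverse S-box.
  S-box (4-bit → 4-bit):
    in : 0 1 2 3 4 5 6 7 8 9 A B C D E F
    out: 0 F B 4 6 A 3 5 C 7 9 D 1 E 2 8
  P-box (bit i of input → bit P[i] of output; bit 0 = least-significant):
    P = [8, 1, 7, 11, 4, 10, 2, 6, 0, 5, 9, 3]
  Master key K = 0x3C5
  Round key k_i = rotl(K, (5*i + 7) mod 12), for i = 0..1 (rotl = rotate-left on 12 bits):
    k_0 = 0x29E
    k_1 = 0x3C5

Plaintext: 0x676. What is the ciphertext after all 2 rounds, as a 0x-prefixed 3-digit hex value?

0x017

s_0 = plaintext = 0x676
s_1 = Round(s_0, k_0) = 0x3A9
s_2 = Round(s_1, k_1) = 0x017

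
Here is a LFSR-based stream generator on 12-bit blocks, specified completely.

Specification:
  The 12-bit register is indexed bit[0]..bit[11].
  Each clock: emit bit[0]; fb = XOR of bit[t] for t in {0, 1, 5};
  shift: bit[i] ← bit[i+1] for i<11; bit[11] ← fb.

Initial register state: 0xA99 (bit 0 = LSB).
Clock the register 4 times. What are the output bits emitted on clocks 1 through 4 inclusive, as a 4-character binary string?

reg_0 = 0xA99
clock 1: out=1, reg = 0xD4C
clock 2: out=0, reg = 0x6A6
clock 3: out=0, reg = 0x353
clock 4: out=1, reg = 0x1A9

1001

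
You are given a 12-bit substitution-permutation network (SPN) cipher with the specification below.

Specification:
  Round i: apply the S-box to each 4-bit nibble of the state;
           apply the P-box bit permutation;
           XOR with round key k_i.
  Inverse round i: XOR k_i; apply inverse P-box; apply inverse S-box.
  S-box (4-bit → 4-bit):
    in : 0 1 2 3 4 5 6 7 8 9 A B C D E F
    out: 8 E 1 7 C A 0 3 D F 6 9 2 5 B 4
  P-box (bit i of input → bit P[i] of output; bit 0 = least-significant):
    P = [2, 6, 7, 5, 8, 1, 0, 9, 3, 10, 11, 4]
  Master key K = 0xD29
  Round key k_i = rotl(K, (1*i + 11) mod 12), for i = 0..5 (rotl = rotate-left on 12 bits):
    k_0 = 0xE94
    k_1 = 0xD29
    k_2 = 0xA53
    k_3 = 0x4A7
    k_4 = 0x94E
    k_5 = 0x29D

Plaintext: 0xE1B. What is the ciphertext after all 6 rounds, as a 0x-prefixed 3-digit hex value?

s_0 = plaintext = 0xE1B
s_1 = Round(s_0, k_0) = 0x8AB
s_2 = Round(s_1, k_1) = 0x516
s_3 = Round(s_2, k_2) = 0xC40
s_4 = Round(s_3, k_3) = 0x286
s_5 = Round(s_4, k_4) = 0xA47
s_6 = Round(s_5, k_5) = 0xCD8

0xCD8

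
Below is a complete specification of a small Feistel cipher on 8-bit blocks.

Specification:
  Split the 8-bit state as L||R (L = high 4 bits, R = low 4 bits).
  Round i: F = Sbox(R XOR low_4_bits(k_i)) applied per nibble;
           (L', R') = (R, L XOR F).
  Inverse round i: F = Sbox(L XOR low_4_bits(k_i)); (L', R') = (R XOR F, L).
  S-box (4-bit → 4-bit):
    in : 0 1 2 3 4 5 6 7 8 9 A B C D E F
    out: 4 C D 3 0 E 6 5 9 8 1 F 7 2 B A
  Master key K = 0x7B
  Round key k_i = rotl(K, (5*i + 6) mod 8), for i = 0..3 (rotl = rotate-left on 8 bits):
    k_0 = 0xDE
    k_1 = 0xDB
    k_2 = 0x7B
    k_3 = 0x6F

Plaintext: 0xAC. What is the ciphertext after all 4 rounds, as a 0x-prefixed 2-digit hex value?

s_0 = plaintext = 0xAC
s_1 = Round(s_0, k_0) = 0xC7
s_2 = Round(s_1, k_1) = 0x7B
s_3 = Round(s_2, k_2) = 0xB3
s_4 = Round(s_3, k_3) = 0x3C

0x3C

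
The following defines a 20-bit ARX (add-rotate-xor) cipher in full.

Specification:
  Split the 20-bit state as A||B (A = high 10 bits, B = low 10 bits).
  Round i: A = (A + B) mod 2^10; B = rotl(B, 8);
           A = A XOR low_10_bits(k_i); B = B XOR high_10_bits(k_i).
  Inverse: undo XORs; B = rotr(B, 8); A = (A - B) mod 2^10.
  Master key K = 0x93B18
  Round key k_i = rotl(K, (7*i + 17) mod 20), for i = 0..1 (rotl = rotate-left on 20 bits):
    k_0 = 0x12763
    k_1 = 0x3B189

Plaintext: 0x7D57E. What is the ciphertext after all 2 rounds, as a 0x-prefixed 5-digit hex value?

s_0 = plaintext = 0x7D57E
s_1 = Round(s_0, k_0) = 0x04216
s_2 = Round(s_1, k_1) = 0xEBE69

0xEBE69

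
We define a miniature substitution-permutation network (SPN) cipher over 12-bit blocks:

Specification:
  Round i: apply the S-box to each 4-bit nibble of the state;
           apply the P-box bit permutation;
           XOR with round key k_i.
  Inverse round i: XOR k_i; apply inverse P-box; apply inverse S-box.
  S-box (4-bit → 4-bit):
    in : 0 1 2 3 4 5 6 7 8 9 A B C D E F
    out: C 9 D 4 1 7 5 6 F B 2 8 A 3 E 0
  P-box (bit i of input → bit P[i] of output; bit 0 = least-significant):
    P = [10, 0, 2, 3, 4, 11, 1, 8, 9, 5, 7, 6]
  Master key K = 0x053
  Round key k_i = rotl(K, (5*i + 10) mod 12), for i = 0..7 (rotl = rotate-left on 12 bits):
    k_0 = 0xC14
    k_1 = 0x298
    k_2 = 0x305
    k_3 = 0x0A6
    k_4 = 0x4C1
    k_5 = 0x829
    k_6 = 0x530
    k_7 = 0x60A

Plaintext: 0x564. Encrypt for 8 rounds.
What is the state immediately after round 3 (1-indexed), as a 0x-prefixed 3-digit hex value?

s_0 = plaintext = 0x564
s_1 = Round(s_0, k_0) = 0xAA6
s_2 = Round(s_1, k_1) = 0xEBC
s_3 = Round(s_2, k_2) = 0x2EC
s_4 = Round(s_3, k_3) = 0xB6D
s_5 = Round(s_4, k_4) = 0x092
s_6 = Round(s_5, k_5) = 0x5F5
s_7 = Round(s_6, k_6) = 0x395
s_8 = Round(s_7, k_7) = 0xB9F

0x2EC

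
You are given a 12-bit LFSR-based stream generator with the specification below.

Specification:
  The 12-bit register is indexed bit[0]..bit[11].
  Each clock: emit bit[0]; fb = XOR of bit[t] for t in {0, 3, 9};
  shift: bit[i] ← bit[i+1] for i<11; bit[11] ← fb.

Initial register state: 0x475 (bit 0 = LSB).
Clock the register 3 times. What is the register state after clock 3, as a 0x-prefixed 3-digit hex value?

0x28E

reg_0 = 0x475
clock 1: out=1, reg = 0xA3A
clock 2: out=0, reg = 0x51D
clock 3: out=1, reg = 0x28E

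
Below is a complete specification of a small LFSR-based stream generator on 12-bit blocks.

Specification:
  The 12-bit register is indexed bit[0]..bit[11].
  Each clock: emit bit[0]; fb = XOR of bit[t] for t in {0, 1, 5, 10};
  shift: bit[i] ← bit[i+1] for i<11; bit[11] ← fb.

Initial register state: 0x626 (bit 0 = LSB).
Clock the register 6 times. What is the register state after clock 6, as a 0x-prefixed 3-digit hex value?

0x058

reg_0 = 0x626
clock 1: out=0, reg = 0xB13
clock 2: out=1, reg = 0x589
clock 3: out=1, reg = 0x2C4
clock 4: out=0, reg = 0x162
clock 5: out=0, reg = 0x0B1
clock 6: out=1, reg = 0x058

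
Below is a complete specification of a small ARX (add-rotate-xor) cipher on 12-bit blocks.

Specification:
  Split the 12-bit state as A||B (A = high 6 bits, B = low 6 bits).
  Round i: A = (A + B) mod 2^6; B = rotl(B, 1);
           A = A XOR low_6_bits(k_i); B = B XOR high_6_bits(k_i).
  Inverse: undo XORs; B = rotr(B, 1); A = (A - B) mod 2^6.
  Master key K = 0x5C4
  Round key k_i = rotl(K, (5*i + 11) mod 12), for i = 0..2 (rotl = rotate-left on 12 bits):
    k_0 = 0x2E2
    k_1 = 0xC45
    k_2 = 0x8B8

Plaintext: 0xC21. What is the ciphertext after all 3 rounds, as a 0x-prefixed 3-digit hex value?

s_0 = plaintext = 0xC21
s_1 = Round(s_0, k_0) = 0xCC8
s_2 = Round(s_1, k_1) = 0xFA1
s_3 = Round(s_2, k_2) = 0x9E1

0x9E1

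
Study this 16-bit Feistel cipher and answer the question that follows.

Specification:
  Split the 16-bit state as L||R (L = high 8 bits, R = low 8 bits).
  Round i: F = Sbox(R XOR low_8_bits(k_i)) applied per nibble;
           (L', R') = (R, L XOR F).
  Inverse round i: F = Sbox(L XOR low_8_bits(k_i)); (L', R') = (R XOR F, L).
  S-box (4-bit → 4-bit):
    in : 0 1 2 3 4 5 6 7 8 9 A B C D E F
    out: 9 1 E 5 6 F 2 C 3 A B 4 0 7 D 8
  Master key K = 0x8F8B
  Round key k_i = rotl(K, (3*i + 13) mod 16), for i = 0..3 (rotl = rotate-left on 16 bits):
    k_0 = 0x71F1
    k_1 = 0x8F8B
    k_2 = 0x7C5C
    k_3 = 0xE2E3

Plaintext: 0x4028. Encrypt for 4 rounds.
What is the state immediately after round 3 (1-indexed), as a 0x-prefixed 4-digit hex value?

s_0 = plaintext = 0x4028
s_1 = Round(s_0, k_0) = 0x283A
s_2 = Round(s_1, k_1) = 0x3A69
s_3 = Round(s_2, k_2) = 0x6965
s_4 = Round(s_3, k_3) = 0x655B

0x6965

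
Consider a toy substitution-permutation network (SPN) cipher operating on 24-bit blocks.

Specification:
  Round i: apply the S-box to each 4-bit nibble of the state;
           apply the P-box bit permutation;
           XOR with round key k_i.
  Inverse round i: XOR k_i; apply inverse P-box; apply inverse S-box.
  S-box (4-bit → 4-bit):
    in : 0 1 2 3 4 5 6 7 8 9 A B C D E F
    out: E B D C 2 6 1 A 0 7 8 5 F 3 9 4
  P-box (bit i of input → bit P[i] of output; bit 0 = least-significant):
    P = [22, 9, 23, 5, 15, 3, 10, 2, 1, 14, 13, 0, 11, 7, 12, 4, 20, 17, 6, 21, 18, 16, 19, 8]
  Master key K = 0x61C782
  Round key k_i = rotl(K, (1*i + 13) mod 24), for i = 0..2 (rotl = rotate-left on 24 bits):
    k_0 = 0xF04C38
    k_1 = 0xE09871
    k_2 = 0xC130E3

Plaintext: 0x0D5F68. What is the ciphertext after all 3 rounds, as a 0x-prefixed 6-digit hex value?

0x4B7445

s_0 = plaintext = 0x0D5F68
s_1 = Round(s_0, k_0) = 0xEBFDB8
s_2 = Round(s_1, k_1) = 0xF44D33
s_3 = Round(s_2, k_2) = 0x4B7445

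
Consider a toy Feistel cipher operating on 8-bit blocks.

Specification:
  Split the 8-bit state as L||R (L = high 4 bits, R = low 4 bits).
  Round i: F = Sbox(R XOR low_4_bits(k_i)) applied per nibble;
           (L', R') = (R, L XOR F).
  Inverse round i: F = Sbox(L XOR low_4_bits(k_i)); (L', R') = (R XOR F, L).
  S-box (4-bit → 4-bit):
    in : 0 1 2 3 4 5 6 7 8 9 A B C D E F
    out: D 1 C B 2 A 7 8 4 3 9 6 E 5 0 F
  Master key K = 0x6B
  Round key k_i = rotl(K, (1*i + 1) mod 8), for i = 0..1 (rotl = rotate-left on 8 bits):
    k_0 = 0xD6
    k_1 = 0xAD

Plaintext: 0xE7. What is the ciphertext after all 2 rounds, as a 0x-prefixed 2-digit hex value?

0xFB

s_0 = plaintext = 0xE7
s_1 = Round(s_0, k_0) = 0x7F
s_2 = Round(s_1, k_1) = 0xFB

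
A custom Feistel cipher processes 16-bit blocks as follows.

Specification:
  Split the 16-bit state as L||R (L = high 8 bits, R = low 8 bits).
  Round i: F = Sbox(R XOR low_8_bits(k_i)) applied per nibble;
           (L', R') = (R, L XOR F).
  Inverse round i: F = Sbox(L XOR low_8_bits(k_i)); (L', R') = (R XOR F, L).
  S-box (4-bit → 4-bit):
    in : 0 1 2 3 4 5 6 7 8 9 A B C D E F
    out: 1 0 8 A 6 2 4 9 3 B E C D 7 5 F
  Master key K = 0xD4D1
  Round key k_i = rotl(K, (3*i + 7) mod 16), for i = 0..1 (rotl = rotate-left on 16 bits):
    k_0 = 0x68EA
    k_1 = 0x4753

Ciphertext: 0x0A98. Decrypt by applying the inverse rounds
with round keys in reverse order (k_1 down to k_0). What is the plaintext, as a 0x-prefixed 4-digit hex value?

s_0 = ciphertext = 0x0A98
s_1 = InvRound(s_0, k_1) = 0xB30A
s_2 = InvRound(s_1, k_0) = 0x21B3

0x21B3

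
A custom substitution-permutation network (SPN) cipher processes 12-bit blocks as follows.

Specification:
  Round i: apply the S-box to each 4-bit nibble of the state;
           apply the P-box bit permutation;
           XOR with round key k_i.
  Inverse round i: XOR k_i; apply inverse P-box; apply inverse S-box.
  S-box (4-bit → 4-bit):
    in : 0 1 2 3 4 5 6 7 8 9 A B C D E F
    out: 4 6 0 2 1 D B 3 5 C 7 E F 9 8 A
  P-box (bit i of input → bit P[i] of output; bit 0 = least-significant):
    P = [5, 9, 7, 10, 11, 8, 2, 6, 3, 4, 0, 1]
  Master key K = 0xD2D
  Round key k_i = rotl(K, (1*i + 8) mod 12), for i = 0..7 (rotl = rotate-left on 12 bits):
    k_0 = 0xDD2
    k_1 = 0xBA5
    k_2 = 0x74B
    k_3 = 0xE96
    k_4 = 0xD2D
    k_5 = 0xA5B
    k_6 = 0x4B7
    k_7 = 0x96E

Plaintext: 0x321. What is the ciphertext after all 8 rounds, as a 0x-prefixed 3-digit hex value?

0x165

s_0 = plaintext = 0x321
s_1 = Round(s_0, k_0) = 0xF42
s_2 = Round(s_1, k_1) = 0x3B7
s_3 = Round(s_2, k_2) = 0x43F
s_4 = Round(s_3, k_3) = 0x99E
s_5 = Round(s_4, k_4) = 0x96A
s_6 = Round(s_5, k_5) = 0x1B8
s_7 = Round(s_6, k_6) = 0x542
s_8 = Round(s_7, k_7) = 0x165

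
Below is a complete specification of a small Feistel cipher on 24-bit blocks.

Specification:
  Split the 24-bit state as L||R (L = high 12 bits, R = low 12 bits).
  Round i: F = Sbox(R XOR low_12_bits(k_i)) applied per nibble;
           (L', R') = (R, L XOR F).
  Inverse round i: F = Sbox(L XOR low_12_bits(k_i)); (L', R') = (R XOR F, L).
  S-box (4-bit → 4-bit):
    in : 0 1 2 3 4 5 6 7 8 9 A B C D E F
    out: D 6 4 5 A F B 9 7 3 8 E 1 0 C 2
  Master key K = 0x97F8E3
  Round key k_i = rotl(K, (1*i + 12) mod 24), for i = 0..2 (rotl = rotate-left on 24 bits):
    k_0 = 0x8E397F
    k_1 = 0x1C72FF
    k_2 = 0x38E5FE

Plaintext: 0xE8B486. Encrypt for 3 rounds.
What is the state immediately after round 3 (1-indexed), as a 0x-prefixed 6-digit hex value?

s_0 = plaintext = 0xE8B486
s_1 = Round(s_0, k_0) = 0x486EA8
s_2 = Round(s_1, k_1) = 0xEA857F
s_3 = Round(s_2, k_2) = 0x57F3DE

0x57F3DE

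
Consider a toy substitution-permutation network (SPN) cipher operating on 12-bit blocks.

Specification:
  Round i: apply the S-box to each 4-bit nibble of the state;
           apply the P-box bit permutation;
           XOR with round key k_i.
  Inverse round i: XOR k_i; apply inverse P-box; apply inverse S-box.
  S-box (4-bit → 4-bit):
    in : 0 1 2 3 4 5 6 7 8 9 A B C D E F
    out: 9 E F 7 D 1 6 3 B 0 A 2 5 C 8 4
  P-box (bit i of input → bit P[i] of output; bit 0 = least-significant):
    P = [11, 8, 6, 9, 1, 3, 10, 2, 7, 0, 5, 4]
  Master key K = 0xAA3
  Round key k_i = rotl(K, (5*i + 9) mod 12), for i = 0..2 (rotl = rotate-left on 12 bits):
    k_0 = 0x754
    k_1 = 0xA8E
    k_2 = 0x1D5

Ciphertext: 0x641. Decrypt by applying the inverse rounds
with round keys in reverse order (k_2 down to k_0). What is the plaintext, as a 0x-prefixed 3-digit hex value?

s_0 = ciphertext = 0x641
s_1 = InvRound(s_0, k_2) = 0x0DA
s_2 = InvRound(s_1, k_1) = 0xEE4
s_3 = InvRound(s_2, k_0) = 0x497

0x497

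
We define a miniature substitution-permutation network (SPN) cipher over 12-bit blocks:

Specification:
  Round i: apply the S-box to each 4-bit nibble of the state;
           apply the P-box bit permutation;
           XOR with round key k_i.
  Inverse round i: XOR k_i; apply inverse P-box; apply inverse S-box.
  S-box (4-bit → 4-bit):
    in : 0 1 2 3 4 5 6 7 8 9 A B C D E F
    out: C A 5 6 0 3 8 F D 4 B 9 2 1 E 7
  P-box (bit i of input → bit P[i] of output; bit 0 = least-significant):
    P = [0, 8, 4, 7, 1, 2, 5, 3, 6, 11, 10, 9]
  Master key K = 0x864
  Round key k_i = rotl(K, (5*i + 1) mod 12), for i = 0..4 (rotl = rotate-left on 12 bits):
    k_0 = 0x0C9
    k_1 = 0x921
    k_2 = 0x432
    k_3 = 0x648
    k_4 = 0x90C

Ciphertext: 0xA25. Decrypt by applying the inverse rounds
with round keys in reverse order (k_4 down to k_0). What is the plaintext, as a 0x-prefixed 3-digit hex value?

s_0 = ciphertext = 0xA25
s_1 = InvRound(s_0, k_4) = 0x605
s_2 = InvRound(s_1, k_3) = 0xD1D
s_3 = InvRound(s_2, k_2) = 0xC75
s_4 = InvRound(s_3, k_1) = 0x2C3
s_5 = InvRound(s_4, k_0) = 0x6B4

0x6B4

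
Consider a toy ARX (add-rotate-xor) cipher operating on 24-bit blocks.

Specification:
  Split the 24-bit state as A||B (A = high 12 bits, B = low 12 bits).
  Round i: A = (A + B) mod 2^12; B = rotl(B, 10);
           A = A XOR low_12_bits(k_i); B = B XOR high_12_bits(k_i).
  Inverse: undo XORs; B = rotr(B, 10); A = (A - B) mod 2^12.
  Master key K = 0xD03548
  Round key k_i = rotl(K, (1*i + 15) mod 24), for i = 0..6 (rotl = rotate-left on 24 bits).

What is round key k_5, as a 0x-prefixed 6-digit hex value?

K = 0xD03548
k_0 = rotl(K, (1*0+15) mod 24) = rotl(K, 15) = 0xA4681A
k_1 = rotl(K, (1*1+15) mod 24) = rotl(K, 16) = 0x48D035
k_2 = rotl(K, (1*2+15) mod 24) = rotl(K, 17) = 0x91A06A
k_3 = rotl(K, (1*3+15) mod 24) = rotl(K, 18) = 0x2340D5
k_4 = rotl(K, (1*4+15) mod 24) = rotl(K, 19) = 0x4681AA
k_5 = rotl(K, (1*5+15) mod 24) = rotl(K, 20) = 0x8D0354

0x8D0354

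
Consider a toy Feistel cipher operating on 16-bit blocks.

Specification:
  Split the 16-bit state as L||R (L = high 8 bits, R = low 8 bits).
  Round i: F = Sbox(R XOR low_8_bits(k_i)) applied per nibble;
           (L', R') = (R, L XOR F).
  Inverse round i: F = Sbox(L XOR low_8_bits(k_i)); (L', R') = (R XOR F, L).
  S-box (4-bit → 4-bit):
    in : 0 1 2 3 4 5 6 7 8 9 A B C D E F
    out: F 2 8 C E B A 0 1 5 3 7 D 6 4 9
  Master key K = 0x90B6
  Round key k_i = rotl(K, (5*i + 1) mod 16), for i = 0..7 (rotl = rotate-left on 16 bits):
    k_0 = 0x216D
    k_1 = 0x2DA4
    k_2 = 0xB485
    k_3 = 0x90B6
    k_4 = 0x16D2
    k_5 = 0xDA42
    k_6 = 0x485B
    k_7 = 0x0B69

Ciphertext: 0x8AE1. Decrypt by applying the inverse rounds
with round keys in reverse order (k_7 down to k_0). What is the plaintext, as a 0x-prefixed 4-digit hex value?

0xEBDF

s_0 = ciphertext = 0x8AE1
s_1 = InvRound(s_0, k_7) = 0xAD8A
s_2 = InvRound(s_1, k_6) = 0x10AD
s_3 = InvRound(s_2, k_5) = 0x1510
s_4 = InvRound(s_3, k_4) = 0xC015
s_5 = InvRound(s_4, k_3) = 0x1FC0
s_6 = InvRound(s_5, k_2) = 0x931F
s_7 = InvRound(s_6, k_1) = 0xDF93
s_8 = InvRound(s_7, k_0) = 0xEBDF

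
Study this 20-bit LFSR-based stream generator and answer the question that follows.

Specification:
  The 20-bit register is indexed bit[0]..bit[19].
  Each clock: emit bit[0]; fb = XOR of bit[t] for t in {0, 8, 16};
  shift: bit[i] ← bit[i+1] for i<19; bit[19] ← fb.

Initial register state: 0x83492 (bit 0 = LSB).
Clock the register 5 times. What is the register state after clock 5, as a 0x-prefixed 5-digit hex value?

0x741A4

reg_0 = 0x83492
clock 1: out=0, reg = 0x41A49
clock 2: out=1, reg = 0xA0D24
clock 3: out=0, reg = 0xD0692
clock 4: out=0, reg = 0xE8349
clock 5: out=1, reg = 0x741A4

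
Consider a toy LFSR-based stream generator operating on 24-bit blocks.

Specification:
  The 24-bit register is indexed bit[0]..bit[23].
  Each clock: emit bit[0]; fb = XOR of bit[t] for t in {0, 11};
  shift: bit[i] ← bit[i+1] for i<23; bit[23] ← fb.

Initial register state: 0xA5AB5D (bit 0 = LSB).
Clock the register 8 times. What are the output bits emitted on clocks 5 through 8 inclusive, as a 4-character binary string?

1010

reg_0 = 0xA5AB5D
clock 1: out=1, reg = 0x52D5AE
clock 2: out=0, reg = 0x296AD7
clock 3: out=1, reg = 0x14B56B
clock 4: out=1, reg = 0x8A5AB5
clock 5: out=1, reg = 0x452D5A
clock 6: out=0, reg = 0xA296AD
clock 7: out=1, reg = 0xD14B56
clock 8: out=0, reg = 0xE8A5AB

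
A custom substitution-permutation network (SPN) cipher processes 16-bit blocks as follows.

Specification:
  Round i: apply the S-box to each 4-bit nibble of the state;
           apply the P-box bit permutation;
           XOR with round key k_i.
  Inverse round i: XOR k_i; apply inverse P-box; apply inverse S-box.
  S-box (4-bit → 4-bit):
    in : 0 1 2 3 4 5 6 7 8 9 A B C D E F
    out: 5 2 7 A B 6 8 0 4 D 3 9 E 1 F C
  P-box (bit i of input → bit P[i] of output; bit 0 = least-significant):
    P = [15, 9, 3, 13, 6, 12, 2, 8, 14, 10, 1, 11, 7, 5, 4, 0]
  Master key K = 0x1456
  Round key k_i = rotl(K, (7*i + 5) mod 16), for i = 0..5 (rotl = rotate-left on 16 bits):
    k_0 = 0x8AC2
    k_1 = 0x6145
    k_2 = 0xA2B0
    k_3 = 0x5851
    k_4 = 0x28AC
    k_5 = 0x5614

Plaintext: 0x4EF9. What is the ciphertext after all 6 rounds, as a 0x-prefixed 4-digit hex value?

0xA373

s_0 = plaintext = 0x4EF9
s_1 = Round(s_0, k_0) = 0x676D
s_2 = Round(s_1, k_1) = 0xE044
s_3 = Round(s_2, k_2) = 0x5143
s_4 = Round(s_3, k_3) = 0x6F21
s_5 = Round(s_4, k_4) = 0x32EB
s_6 = Round(s_5, k_5) = 0xA373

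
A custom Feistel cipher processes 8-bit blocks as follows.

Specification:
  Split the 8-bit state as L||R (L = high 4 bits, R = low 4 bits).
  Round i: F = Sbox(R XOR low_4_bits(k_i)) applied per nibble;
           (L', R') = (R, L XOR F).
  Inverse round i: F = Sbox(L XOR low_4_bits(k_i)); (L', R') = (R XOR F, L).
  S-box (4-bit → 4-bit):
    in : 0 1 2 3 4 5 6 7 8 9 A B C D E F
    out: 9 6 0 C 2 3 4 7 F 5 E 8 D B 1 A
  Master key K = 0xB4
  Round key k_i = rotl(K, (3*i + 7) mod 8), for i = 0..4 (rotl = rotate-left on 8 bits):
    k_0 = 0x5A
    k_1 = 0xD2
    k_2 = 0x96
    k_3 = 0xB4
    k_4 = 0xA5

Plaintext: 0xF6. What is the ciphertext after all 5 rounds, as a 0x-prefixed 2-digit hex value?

0x33

s_0 = plaintext = 0xF6
s_1 = Round(s_0, k_0) = 0x62
s_2 = Round(s_1, k_1) = 0x2F
s_3 = Round(s_2, k_2) = 0xF7
s_4 = Round(s_3, k_3) = 0x73
s_5 = Round(s_4, k_4) = 0x33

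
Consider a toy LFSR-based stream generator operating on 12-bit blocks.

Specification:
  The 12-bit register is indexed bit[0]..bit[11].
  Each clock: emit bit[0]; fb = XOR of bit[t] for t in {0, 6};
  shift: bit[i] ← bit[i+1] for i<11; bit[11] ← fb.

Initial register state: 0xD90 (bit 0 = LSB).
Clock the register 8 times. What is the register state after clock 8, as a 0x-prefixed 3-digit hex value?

reg_0 = 0xD90
clock 1: out=0, reg = 0x6C8
clock 2: out=0, reg = 0xB64
clock 3: out=0, reg = 0xDB2
clock 4: out=0, reg = 0x6D9
clock 5: out=1, reg = 0x36C
clock 6: out=0, reg = 0x9B6
clock 7: out=0, reg = 0x4DB
clock 8: out=1, reg = 0x26D

0x26D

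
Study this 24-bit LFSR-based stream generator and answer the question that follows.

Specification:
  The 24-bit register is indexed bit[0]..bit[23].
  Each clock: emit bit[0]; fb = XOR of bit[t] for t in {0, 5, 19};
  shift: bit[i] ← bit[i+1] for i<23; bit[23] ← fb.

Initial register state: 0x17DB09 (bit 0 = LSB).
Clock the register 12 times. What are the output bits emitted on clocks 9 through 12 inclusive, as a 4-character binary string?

1101

reg_0 = 0x17DB09
clock 1: out=1, reg = 0x8BED84
clock 2: out=0, reg = 0xC5F6C2
clock 3: out=0, reg = 0x62FB61
clock 4: out=1, reg = 0x317DB0
clock 5: out=0, reg = 0x98BED8
clock 6: out=0, reg = 0xCC5F6C
clock 7: out=0, reg = 0x662FB6
clock 8: out=0, reg = 0xB317DB
clock 9: out=1, reg = 0xD98BED
clock 10: out=1, reg = 0xECC5F6
clock 11: out=0, reg = 0x7662FB
clock 12: out=1, reg = 0x3B317D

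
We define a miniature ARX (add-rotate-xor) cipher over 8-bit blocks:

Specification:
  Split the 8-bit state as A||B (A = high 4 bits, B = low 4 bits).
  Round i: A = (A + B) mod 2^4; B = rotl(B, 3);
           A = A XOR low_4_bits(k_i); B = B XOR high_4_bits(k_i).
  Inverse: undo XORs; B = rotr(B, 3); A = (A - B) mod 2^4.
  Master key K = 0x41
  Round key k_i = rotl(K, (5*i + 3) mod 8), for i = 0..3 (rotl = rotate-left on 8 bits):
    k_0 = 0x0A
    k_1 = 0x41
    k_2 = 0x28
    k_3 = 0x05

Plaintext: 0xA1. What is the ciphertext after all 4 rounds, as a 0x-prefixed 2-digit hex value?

0x71

s_0 = plaintext = 0xA1
s_1 = Round(s_0, k_0) = 0x18
s_2 = Round(s_1, k_1) = 0x80
s_3 = Round(s_2, k_2) = 0x02
s_4 = Round(s_3, k_3) = 0x71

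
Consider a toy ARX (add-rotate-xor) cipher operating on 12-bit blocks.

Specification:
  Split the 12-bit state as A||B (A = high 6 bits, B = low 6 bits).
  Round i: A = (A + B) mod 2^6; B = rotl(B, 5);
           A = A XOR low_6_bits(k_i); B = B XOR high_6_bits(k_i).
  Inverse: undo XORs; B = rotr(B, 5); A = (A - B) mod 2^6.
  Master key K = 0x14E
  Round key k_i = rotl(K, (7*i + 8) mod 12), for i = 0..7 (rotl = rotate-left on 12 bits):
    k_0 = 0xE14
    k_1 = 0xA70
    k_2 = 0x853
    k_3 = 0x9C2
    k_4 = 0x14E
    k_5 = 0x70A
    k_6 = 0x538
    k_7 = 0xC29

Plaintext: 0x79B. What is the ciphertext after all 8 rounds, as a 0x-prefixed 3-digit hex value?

0x78B

s_0 = plaintext = 0x79B
s_1 = Round(s_0, k_0) = 0xB55
s_2 = Round(s_1, k_1) = 0xC83
s_3 = Round(s_2, k_2) = 0x980
s_4 = Round(s_3, k_3) = 0x927
s_5 = Round(s_4, k_4) = 0x176
s_6 = Round(s_5, k_5) = 0xC47
s_7 = Round(s_6, k_6) = 0x037
s_8 = Round(s_7, k_7) = 0x78B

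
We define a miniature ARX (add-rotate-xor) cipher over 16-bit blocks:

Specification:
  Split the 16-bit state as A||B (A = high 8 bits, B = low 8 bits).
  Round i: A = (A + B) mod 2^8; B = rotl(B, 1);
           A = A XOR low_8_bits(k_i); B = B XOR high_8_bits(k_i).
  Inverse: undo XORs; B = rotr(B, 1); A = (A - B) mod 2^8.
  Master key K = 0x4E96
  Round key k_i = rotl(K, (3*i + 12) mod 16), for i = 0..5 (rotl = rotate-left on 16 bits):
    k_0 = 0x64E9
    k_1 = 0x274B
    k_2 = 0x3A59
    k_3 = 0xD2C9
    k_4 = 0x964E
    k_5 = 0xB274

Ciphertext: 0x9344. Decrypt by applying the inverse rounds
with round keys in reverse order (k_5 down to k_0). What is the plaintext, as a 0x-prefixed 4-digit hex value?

s_0 = ciphertext = 0x9344
s_1 = InvRound(s_0, k_5) = 0x6C7B
s_2 = InvRound(s_1, k_4) = 0x2CF6
s_3 = InvRound(s_2, k_3) = 0xD312
s_4 = InvRound(s_3, k_2) = 0x7614
s_5 = InvRound(s_4, k_1) = 0xA499
s_6 = InvRound(s_5, k_0) = 0x4FFE

0x4FFE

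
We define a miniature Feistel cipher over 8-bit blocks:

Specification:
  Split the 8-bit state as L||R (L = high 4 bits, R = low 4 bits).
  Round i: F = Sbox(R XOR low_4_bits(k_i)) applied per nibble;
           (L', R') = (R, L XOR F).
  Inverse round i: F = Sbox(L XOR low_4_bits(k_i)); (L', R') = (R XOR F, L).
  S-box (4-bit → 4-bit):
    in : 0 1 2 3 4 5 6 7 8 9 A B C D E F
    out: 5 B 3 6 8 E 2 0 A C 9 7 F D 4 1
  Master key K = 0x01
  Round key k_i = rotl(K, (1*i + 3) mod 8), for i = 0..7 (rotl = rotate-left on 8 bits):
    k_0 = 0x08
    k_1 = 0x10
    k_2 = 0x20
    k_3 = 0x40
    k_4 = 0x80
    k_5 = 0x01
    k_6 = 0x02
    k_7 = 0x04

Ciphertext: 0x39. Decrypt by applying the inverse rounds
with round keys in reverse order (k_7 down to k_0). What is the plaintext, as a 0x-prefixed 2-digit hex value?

0x91

s_0 = ciphertext = 0x39
s_1 = InvRound(s_0, k_7) = 0x93
s_2 = InvRound(s_1, k_6) = 0x49
s_3 = InvRound(s_2, k_5) = 0x74
s_4 = InvRound(s_3, k_4) = 0x47
s_5 = InvRound(s_4, k_3) = 0xF4
s_6 = InvRound(s_5, k_2) = 0x5F
s_7 = InvRound(s_6, k_1) = 0x15
s_8 = InvRound(s_7, k_0) = 0x91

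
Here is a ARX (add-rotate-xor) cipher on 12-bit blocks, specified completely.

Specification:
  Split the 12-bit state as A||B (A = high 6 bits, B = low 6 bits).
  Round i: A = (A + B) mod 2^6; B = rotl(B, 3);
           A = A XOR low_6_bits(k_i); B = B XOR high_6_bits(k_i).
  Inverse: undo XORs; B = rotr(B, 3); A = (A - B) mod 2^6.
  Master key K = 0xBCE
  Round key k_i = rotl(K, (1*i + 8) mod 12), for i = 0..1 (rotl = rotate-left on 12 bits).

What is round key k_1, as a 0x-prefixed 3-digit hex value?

K = 0xBCE
k_0 = rotl(K, (1*0+8) mod 12) = rotl(K, 8) = 0xEBC
k_1 = rotl(K, (1*1+8) mod 12) = rotl(K, 9) = 0xD79

0xD79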